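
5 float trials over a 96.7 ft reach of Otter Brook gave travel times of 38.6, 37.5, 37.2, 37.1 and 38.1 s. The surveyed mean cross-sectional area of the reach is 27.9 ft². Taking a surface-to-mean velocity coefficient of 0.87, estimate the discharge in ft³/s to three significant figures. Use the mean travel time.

62.3 ft³/s

t̄ = (38.6 + 37.5 + 37.2 + 37.1 + 38.1) / 5 = 37.7 s
v_surface = L / t̄ = 96.7 / 37.7 = 2.565 ft/s
v_mean = 0.87 × 2.565 = 2.232 ft/s
Q = A × v_mean = 27.9 × 2.232 = 62.26 ft³/s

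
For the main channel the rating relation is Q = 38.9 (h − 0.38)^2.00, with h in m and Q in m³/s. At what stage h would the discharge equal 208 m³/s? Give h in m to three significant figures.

2.69 m

h − h₀ = (Q/C)^(1/b) = (208/38.9)^(1/2.00) = 2.312 m
h = 0.38 + 2.312 = 2.692 m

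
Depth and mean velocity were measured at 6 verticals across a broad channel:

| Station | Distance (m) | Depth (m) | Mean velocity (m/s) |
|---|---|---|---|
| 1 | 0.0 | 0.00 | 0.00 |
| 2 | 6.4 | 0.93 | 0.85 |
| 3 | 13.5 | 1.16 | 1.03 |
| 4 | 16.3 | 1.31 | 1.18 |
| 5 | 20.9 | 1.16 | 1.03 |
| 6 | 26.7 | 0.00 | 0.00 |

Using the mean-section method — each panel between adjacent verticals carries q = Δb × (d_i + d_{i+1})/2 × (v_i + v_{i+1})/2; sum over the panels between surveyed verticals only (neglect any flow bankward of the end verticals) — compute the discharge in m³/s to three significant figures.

20.1 m³/s

Panel 1-2: Δb = 6.4 m, d̄ = (0.00+0.93)/2 = 0.465, v̄ = (0.00+0.85)/2 = 0.425 → q = 6.4×0.465×0.425 = 1.265 m³/s
Panel 2-3: Δb = 7.1 m, d̄ = (0.93+1.16)/2 = 1.045, v̄ = (0.85+1.03)/2 = 0.94 → q = 7.1×1.045×0.94 = 6.974 m³/s
Panel 3-4: Δb = 2.8 m, d̄ = (1.16+1.31)/2 = 1.235, v̄ = (1.03+1.18)/2 = 1.105 → q = 2.8×1.235×1.105 = 3.821 m³/s
Panel 4-5: Δb = 4.6 m, d̄ = (1.31+1.16)/2 = 1.235, v̄ = (1.18+1.03)/2 = 1.105 → q = 4.6×1.235×1.105 = 6.278 m³/s
Panel 5-6: Δb = 5.8 m, d̄ = (1.16+0.00)/2 = 0.58, v̄ = (1.03+0.00)/2 = 0.515 → q = 5.8×0.58×0.515 = 1.732 m³/s
Q = Σ q = 20.07 m³/s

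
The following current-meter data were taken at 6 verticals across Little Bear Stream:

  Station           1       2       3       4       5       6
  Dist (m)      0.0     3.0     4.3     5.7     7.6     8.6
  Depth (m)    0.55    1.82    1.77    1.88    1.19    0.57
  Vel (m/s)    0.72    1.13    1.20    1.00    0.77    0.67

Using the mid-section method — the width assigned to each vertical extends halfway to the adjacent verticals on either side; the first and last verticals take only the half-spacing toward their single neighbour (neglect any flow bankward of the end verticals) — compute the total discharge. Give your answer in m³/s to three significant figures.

12.5 m³/s

w_1 = (3.0 − 0.0)/2 = 1.5 m; q_1 = 0.72 × 0.55 × 1.5 = 0.5940 m³/s
w_2 = (4.3 − 0.0)/2 = 2.15 m; q_2 = 1.13 × 1.82 × 2.15 = 4.422 m³/s
w_3 = (5.7 − 3.0)/2 = 1.35 m; q_3 = 1.20 × 1.77 × 1.35 = 2.867 m³/s
w_4 = (7.6 − 4.3)/2 = 1.65 m; q_4 = 1.00 × 1.88 × 1.65 = 3.102 m³/s
w_5 = (8.6 − 5.7)/2 = 1.45 m; q_5 = 0.77 × 1.19 × 1.45 = 1.329 m³/s
w_6 = (8.6 − 7.6)/2 = 0.5 m; q_6 = 0.67 × 0.57 × 0.5 = 0.1910 m³/s
Q = Σ qᵢ = 12.50 m³/s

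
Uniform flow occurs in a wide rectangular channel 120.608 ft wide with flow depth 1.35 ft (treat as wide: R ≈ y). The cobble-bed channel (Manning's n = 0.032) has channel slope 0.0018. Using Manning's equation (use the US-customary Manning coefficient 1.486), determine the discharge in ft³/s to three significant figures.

A = b·y = 120.608 × 1.35 = 162.8 ft²
Wide channel: R ≈ y = 1.35 ft
Q = (1.486/n)·A·R^(2/3)·S^(1/2) = (1.486/0.032) × 162.8 × 1.350^(2/3) × 0.0018^(1/2) = 391.8 ft³/s

392 ft³/s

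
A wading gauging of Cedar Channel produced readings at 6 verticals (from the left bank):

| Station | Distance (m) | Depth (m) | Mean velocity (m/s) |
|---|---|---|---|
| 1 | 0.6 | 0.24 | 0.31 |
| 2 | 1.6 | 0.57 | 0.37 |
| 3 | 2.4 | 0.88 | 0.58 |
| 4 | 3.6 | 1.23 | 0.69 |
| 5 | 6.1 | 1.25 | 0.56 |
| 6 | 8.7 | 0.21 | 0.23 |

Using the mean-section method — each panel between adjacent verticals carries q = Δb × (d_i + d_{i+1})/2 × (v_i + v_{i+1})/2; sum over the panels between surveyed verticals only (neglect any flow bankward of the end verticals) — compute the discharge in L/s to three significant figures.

3900 L/s

Panel 1-2: Δb = 1 m, d̄ = (0.24+0.57)/2 = 0.405, v̄ = (0.31+0.37)/2 = 0.34 → q = 1×0.405×0.34 = 0.1377 m³/s
Panel 2-3: Δb = 0.8 m, d̄ = (0.57+0.88)/2 = 0.725, v̄ = (0.37+0.58)/2 = 0.475 → q = 0.8×0.725×0.475 = 0.2755 m³/s
Panel 3-4: Δb = 1.2 m, d̄ = (0.88+1.23)/2 = 1.055, v̄ = (0.58+0.69)/2 = 0.635 → q = 1.2×1.055×0.635 = 0.8039 m³/s
Panel 4-5: Δb = 2.5 m, d̄ = (1.23+1.25)/2 = 1.24, v̄ = (0.69+0.56)/2 = 0.625 → q = 2.5×1.24×0.625 = 1.938 m³/s
Panel 5-6: Δb = 2.6 m, d̄ = (1.25+0.21)/2 = 0.73, v̄ = (0.56+0.23)/2 = 0.395 → q = 2.6×0.73×0.395 = 0.7497 m³/s
Q = Σ q = 3.904 m³/s
= 3.904 × 1000 = 3904 L/s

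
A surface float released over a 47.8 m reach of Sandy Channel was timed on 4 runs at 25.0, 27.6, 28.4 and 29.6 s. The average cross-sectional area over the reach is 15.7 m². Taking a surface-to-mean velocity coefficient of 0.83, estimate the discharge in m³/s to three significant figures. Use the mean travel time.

22.5 m³/s

t̄ = (25.0 + 27.6 + 28.4 + 29.6) / 4 = 27.65 s
v_surface = L / t̄ = 47.8 / 27.65 = 1.729 m/s
v_mean = 0.83 × 1.729 = 1.435 m/s
Q = A × v_mean = 15.7 × 1.435 = 22.53 m³/s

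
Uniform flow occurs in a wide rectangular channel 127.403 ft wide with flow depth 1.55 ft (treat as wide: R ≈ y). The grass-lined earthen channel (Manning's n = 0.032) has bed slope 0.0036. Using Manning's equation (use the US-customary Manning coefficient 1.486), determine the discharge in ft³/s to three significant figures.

A = b·y = 127.403 × 1.55 = 197.5 ft²
Wide channel: R ≈ y = 1.55 ft
Q = (1.486/n)·A·R^(2/3)·S^(1/2) = (1.486/0.032) × 197.5 × 1.550^(2/3) × 0.0036^(1/2) = 736.9 ft³/s

737 ft³/s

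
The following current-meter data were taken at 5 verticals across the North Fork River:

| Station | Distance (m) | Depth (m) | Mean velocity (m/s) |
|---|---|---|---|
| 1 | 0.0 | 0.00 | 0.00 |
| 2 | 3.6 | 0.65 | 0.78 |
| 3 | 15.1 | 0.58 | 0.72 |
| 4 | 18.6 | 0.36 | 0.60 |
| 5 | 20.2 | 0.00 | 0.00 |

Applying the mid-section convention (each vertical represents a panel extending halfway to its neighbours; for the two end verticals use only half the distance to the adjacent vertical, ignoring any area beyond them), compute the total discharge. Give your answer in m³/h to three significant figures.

w_2 = (15.1 − 0.0)/2 = 7.55 m; q_2 = 0.78 × 0.65 × 7.55 = 3.828 m³/s
w_3 = (18.6 − 3.6)/2 = 7.5 m; q_3 = 0.72 × 0.58 × 7.5 = 3.132 m³/s
w_4 = (20.2 − 15.1)/2 = 2.55 m; q_4 = 0.60 × 0.36 × 2.55 = 0.5508 m³/s
Stations 1, 5 contribute zero (depth or velocity is 0).
Q = Σ qᵢ = 7.511 m³/s
= 7.511 × 3600 = 27040 m³/h

27000 m³/h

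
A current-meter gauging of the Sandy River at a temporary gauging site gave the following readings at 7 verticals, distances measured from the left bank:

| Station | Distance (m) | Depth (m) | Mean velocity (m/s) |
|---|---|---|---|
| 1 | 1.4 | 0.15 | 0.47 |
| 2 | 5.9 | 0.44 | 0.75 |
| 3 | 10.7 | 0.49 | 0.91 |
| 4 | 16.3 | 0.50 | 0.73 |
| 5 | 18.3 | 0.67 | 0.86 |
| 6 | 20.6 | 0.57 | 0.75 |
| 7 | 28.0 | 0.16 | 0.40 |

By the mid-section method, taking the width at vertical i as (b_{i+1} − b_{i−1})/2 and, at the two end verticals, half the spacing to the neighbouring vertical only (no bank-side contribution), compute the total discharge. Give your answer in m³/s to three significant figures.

8.95 m³/s

w_1 = (5.9 − 1.4)/2 = 2.25 m; q_1 = 0.47 × 0.15 × 2.25 = 0.1586 m³/s
w_2 = (10.7 − 1.4)/2 = 4.65 m; q_2 = 0.75 × 0.44 × 4.65 = 1.535 m³/s
w_3 = (16.3 − 5.9)/2 = 5.2 m; q_3 = 0.91 × 0.49 × 5.2 = 2.319 m³/s
w_4 = (18.3 − 10.7)/2 = 3.8 m; q_4 = 0.73 × 0.50 × 3.8 = 1.387 m³/s
w_5 = (20.6 − 16.3)/2 = 2.15 m; q_5 = 0.86 × 0.67 × 2.15 = 1.239 m³/s
w_6 = (28.0 − 18.3)/2 = 4.85 m; q_6 = 0.75 × 0.57 × 4.85 = 2.073 m³/s
w_7 = (28.0 − 20.6)/2 = 3.7 m; q_7 = 0.40 × 0.16 × 3.7 = 0.2368 m³/s
Q = Σ qᵢ = 8.948 m³/s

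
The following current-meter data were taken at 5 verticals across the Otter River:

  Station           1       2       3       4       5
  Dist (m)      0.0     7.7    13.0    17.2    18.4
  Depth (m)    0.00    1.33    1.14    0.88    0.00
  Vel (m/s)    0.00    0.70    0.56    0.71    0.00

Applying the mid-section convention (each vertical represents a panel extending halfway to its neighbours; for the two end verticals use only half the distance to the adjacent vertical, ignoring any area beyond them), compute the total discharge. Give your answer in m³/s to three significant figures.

w_2 = (13.0 − 0.0)/2 = 6.5 m; q_2 = 0.70 × 1.33 × 6.5 = 6.052 m³/s
w_3 = (17.2 − 7.7)/2 = 4.75 m; q_3 = 0.56 × 1.14 × 4.75 = 3.032 m³/s
w_4 = (18.4 − 13.0)/2 = 2.7 m; q_4 = 0.71 × 0.88 × 2.7 = 1.687 m³/s
Stations 1, 5 contribute zero (depth or velocity is 0).
Q = Σ qᵢ = 10.77 m³/s

10.8 m³/s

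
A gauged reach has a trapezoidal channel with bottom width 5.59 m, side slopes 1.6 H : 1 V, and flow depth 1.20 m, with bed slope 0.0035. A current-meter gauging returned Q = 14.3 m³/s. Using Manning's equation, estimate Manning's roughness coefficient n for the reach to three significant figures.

A = (b + z·y)·y = (5.59 + 1.6×1.20)×1.20 = 9.012 m²
P = b + 2y√(1+z²) = 5.59 + 2×1.20×√(1+1.6²) = 10.12 m
R = A/P = 9.012/10.12 = 0.8907 m
n = (1/Q)·A·R^(2/3)·S^(1/2) = (1/14.3) × 9.012 × 0.9257 × 0.05916 = 0.03451

0.0345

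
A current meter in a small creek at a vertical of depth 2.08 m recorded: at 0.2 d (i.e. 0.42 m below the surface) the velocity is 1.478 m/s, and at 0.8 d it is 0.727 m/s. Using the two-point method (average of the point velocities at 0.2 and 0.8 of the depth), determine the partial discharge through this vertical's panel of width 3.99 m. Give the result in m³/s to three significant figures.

v̄ = (1.478 + 0.727) / 2 = 1.103 m/s
q = v̄ × d × w = 1.103 × 2.08 × 3.99 = 9.150 m³/s

9.15 m³/s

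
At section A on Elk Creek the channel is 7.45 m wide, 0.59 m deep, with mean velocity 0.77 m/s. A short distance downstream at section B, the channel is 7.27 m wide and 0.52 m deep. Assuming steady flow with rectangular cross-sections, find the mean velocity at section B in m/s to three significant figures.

0.895 m/s

Q = A₁V₁ = (7.45×0.59) × 0.77 = 3.385 m³/s
A₂ = 7.27 × 0.52 = 3.780 m²
V₂ = Q/A₂ = 3.385/3.780 = 0.8953 m/s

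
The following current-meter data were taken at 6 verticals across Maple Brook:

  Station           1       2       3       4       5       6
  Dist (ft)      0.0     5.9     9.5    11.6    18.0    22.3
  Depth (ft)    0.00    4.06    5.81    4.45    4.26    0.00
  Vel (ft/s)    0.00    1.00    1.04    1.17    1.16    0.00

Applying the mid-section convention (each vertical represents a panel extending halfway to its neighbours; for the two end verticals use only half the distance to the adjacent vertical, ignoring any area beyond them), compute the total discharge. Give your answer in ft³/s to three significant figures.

w_2 = (9.5 − 0.0)/2 = 4.75 ft; q_2 = 1.00 × 4.06 × 4.75 = 19.29 ft³/s
w_3 = (11.6 − 5.9)/2 = 2.85 ft; q_3 = 1.04 × 5.81 × 2.85 = 17.22 ft³/s
w_4 = (18.0 − 9.5)/2 = 4.25 ft; q_4 = 1.17 × 4.45 × 4.25 = 22.13 ft³/s
w_5 = (22.3 − 11.6)/2 = 5.35 ft; q_5 = 1.16 × 4.26 × 5.35 = 26.44 ft³/s
Stations 1, 6 contribute zero (depth or velocity is 0).
Q = Σ qᵢ = 85.07 ft³/s

85.1 ft³/s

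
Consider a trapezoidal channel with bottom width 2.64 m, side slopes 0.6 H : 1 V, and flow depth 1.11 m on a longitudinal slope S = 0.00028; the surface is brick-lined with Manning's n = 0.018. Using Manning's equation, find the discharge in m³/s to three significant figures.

A = (b + z·y)·y = (2.64 + 0.6×1.11)×1.11 = 3.670 m²
P = b + 2y√(1+z²) = 2.64 + 2×1.11×√(1+0.6²) = 5.229 m
R = A/P = 3.670/5.229 = 0.7018 m
Q = (1/n)·A·R^(2/3)·S^(1/2) = (1/0.018) × 3.670 × 0.7018^(2/3) × 0.00028^(1/2) = 2.694 m³/s

2.69 m³/s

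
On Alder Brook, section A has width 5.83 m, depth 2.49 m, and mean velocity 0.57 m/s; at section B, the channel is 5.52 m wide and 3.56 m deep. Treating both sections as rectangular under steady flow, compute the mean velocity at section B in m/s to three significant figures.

0.421 m/s

Q = A₁V₁ = (5.83×2.49) × 0.57 = 8.275 m³/s
A₂ = 5.52 × 3.56 = 19.65 m²
V₂ = Q/A₂ = 8.275/19.65 = 0.4211 m/s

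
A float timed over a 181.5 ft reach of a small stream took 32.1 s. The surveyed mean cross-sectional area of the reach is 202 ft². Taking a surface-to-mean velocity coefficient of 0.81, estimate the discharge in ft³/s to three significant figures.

925 ft³/s

v_surface = L / t̄ = 181.5 / 32.1 = 5.654 ft/s
v_mean = 0.81 × 5.654 = 4.580 ft/s
Q = A × v_mean = 202 × 4.580 = 925.1 ft³/s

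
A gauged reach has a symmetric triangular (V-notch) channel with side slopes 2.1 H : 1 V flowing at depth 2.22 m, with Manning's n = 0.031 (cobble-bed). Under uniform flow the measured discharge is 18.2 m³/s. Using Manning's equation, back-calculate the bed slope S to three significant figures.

0.00296

A = z·y² = 2.1×2.22² = 10.35 m²
P = 2y√(1+z²) = 2×2.22×√(1+2.1²) = 10.33 m
R = A/P = 10.35/10.33 = 1.002 m
S = (Q·n / (1·A·R^(2/3)))² = (18.2×0.031 / (1×10.35×1.001))² = 0.002963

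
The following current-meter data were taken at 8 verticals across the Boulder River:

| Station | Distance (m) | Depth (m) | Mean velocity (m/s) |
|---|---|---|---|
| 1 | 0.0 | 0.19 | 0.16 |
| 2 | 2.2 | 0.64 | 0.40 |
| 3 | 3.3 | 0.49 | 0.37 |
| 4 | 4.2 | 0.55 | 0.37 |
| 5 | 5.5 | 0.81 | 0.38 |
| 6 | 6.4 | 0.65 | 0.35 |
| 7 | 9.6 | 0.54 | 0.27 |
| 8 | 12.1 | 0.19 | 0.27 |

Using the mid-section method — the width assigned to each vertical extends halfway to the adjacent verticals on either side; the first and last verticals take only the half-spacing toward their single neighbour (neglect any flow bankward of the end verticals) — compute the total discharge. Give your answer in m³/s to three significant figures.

2.15 m³/s

w_1 = (2.2 − 0.0)/2 = 1.1 m; q_1 = 0.16 × 0.19 × 1.1 = 0.03344 m³/s
w_2 = (3.3 − 0.0)/2 = 1.65 m; q_2 = 0.40 × 0.64 × 1.65 = 0.4224 m³/s
w_3 = (4.2 − 2.2)/2 = 1 m; q_3 = 0.37 × 0.49 × 1 = 0.1813 m³/s
w_4 = (5.5 − 3.3)/2 = 1.1 m; q_4 = 0.37 × 0.55 × 1.1 = 0.2239 m³/s
w_5 = (6.4 − 4.2)/2 = 1.1 m; q_5 = 0.38 × 0.81 × 1.1 = 0.3386 m³/s
w_6 = (9.6 − 5.5)/2 = 2.05 m; q_6 = 0.35 × 0.65 × 2.05 = 0.4664 m³/s
w_7 = (12.1 − 6.4)/2 = 2.85 m; q_7 = 0.27 × 0.54 × 2.85 = 0.4155 m³/s
w_8 = (12.1 − 9.6)/2 = 1.25 m; q_8 = 0.27 × 0.19 × 1.25 = 0.06413 m³/s
Q = Σ qᵢ = 2.146 m³/s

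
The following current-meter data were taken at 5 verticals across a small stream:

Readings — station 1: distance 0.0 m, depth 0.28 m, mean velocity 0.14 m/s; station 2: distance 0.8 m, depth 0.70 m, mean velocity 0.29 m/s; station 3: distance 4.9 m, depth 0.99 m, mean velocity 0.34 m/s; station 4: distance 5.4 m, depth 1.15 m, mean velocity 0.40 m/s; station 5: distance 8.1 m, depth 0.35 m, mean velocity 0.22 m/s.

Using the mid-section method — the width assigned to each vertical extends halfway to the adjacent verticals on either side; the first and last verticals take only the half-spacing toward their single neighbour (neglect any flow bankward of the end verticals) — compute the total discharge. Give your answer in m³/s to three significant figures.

w_1 = (0.8 − 0.0)/2 = 0.4 m; q_1 = 0.14 × 0.28 × 0.4 = 0.01568 m³/s
w_2 = (4.9 − 0.0)/2 = 2.45 m; q_2 = 0.29 × 0.70 × 2.45 = 0.4974 m³/s
w_3 = (5.4 − 0.8)/2 = 2.3 m; q_3 = 0.34 × 0.99 × 2.3 = 0.7742 m³/s
w_4 = (8.1 − 4.9)/2 = 1.6 m; q_4 = 0.40 × 1.15 × 1.6 = 0.7360 m³/s
w_5 = (8.1 − 5.4)/2 = 1.35 m; q_5 = 0.22 × 0.35 × 1.35 = 0.1040 m³/s
Q = Σ qᵢ = 2.127 m³/s

2.13 m³/s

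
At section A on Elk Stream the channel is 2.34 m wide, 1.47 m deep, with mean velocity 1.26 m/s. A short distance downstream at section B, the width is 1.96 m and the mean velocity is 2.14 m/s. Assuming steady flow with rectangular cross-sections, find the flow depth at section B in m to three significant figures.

1.03 m

Q = A₁V₁ = (2.34×1.47) × 1.26 = 4.334 m³/s
d₂ = Q/(b₂ V₂) = 4.334/(1.96×2.14) = 1.033 m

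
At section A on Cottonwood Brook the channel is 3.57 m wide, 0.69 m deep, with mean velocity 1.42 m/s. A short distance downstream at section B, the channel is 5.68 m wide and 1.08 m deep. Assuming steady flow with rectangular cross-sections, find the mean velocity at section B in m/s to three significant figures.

0.570 m/s

Q = A₁V₁ = (3.57×0.69) × 1.42 = 3.498 m³/s
A₂ = 5.68 × 1.08 = 6.134 m²
V₂ = Q/A₂ = 3.498/6.134 = 0.5702 m/s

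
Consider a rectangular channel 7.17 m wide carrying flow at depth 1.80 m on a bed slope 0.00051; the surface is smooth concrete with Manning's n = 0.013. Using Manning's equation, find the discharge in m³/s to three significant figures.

25.3 m³/s

A = b·y = 7.17 × 1.80 = 12.91 m²
P = b + 2y = 7.17 + 2×1.80 = 10.77 m
R = A/P = 12.91/10.77 = 1.198 m
Q = (1/n)·A·R^(2/3)·S^(1/2) = (1/0.013) × 12.91 × 1.198^(2/3) × 0.00051^(1/2) = 25.29 m³/s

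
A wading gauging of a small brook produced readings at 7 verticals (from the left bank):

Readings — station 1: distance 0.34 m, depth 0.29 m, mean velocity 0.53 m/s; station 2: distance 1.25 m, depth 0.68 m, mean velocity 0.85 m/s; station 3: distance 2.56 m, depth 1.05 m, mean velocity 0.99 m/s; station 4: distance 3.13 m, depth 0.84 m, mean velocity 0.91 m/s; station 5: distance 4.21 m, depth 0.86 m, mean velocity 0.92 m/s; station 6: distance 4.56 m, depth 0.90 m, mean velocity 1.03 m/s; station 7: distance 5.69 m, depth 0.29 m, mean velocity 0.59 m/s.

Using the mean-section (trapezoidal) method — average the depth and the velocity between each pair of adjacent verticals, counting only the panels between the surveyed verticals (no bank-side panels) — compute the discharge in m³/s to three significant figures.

Panel 1-2: Δb = 0.91 m, d̄ = (0.29+0.68)/2 = 0.485, v̄ = (0.53+0.85)/2 = 0.69 → q = 0.91×0.485×0.69 = 0.3045 m³/s
Panel 2-3: Δb = 1.31 m, d̄ = (0.68+1.05)/2 = 0.865, v̄ = (0.85+0.99)/2 = 0.92 → q = 1.31×0.865×0.92 = 1.042 m³/s
Panel 3-4: Δb = 0.57 m, d̄ = (1.05+0.84)/2 = 0.945, v̄ = (0.99+0.91)/2 = 0.95 → q = 0.57×0.945×0.95 = 0.5117 m³/s
Panel 4-5: Δb = 1.08 m, d̄ = (0.84+0.86)/2 = 0.85, v̄ = (0.91+0.92)/2 = 0.915 → q = 1.08×0.85×0.915 = 0.8400 m³/s
Panel 5-6: Δb = 0.35 m, d̄ = (0.86+0.90)/2 = 0.88, v̄ = (0.92+1.03)/2 = 0.975 → q = 0.35×0.88×0.975 = 0.3003 m³/s
Panel 6-7: Δb = 1.13 m, d̄ = (0.90+0.29)/2 = 0.595, v̄ = (1.03+0.59)/2 = 0.81 → q = 1.13×0.595×0.81 = 0.5446 m³/s
Q = Σ q = 3.544 m³/s

3.54 m³/s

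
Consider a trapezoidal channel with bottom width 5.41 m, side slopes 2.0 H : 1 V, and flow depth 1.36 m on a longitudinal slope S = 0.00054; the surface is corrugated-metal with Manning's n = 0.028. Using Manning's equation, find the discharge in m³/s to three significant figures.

A = (b + z·y)·y = (5.41 + 2.0×1.36)×1.36 = 11.06 m²
P = b + 2y√(1+z²) = 5.41 + 2×1.36×√(1+2.0²) = 11.49 m
R = A/P = 11.06/11.49 = 0.9621 m
Q = (1/n)·A·R^(2/3)·S^(1/2) = (1/0.028) × 11.06 × 0.9621^(2/3) × 0.00054^(1/2) = 8.943 m³/s

8.94 m³/s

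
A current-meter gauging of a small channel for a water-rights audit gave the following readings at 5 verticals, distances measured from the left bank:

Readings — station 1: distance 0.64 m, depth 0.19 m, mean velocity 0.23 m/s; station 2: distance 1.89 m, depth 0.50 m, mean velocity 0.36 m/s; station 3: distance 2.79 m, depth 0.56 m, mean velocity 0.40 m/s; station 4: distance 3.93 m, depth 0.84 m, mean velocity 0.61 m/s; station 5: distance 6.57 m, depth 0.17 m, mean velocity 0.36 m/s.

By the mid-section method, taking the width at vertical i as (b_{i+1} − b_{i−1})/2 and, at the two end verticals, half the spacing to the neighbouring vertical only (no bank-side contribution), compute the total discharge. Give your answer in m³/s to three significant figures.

w_1 = (1.89 − 0.64)/2 = 0.625 m; q_1 = 0.23 × 0.19 × 0.625 = 0.02731 m³/s
w_2 = (2.79 − 0.64)/2 = 1.075 m; q_2 = 0.36 × 0.50 × 1.075 = 0.1935 m³/s
w_3 = (3.93 − 1.89)/2 = 1.02 m; q_3 = 0.40 × 0.56 × 1.02 = 0.2285 m³/s
w_4 = (6.57 − 2.79)/2 = 1.89 m; q_4 = 0.61 × 0.84 × 1.89 = 0.9684 m³/s
w_5 = (6.57 − 3.93)/2 = 1.32 m; q_5 = 0.36 × 0.17 × 1.32 = 0.08078 m³/s
Q = Σ qᵢ = 1.499 m³/s

1.50 m³/s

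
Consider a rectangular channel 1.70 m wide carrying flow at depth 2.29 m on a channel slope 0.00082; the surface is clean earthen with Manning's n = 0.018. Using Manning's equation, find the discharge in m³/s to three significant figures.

4.50 m³/s

A = b·y = 1.70 × 2.29 = 3.893 m²
P = b + 2y = 1.70 + 2×2.29 = 6.280 m
R = A/P = 3.893/6.280 = 0.6199 m
Q = (1/n)·A·R^(2/3)·S^(1/2) = (1/0.018) × 3.893 × 0.6199^(2/3) × 0.00082^(1/2) = 4.503 m³/s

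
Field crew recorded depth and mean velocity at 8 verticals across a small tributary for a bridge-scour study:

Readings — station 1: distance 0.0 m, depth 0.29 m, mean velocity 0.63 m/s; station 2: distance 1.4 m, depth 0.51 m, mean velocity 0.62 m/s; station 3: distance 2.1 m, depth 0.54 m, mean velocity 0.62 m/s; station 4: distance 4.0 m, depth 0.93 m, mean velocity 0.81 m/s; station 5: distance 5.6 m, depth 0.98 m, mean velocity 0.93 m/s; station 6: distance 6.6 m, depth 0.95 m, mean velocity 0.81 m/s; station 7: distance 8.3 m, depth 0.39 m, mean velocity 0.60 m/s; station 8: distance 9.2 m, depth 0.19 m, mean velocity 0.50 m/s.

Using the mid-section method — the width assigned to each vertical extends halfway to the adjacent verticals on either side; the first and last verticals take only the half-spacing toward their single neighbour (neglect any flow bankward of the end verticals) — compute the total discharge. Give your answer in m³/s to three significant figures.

4.78 m³/s

w_1 = (1.4 − 0.0)/2 = 0.7 m; q_1 = 0.63 × 0.29 × 0.7 = 0.1279 m³/s
w_2 = (2.1 − 0.0)/2 = 1.05 m; q_2 = 0.62 × 0.51 × 1.05 = 0.3320 m³/s
w_3 = (4.0 − 1.4)/2 = 1.3 m; q_3 = 0.62 × 0.54 × 1.3 = 0.4352 m³/s
w_4 = (5.6 − 2.1)/2 = 1.75 m; q_4 = 0.81 × 0.93 × 1.75 = 1.318 m³/s
w_5 = (6.6 − 4.0)/2 = 1.3 m; q_5 = 0.93 × 0.98 × 1.3 = 1.185 m³/s
w_6 = (8.3 − 5.6)/2 = 1.35 m; q_6 = 0.81 × 0.95 × 1.35 = 1.039 m³/s
w_7 = (9.2 − 6.6)/2 = 1.3 m; q_7 = 0.60 × 0.39 × 1.3 = 0.3042 m³/s
w_8 = (9.2 − 8.3)/2 = 0.45 m; q_8 = 0.50 × 0.19 × 0.45 = 0.04275 m³/s
Q = Σ qᵢ = 4.784 m³/s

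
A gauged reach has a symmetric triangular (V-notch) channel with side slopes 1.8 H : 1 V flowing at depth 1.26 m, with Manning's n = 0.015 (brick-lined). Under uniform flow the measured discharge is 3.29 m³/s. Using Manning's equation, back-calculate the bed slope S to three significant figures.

0.000661

A = z·y² = 1.8×1.26² = 2.858 m²
P = 2y√(1+z²) = 2×1.26×√(1+1.8²) = 5.189 m
R = A/P = 2.858/5.189 = 0.5507 m
S = (Q·n / (1·A·R^(2/3)))² = (3.29×0.015 / (1×2.858×0.6719))² = 0.0006607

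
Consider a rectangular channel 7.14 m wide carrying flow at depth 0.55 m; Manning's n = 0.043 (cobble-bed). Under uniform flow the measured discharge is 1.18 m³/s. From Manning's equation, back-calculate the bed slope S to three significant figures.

0.000448

A = b·y = 7.14 × 0.55 = 3.927 m²
P = b + 2y = 7.14 + 2×0.55 = 8.240 m
R = A/P = 3.927/8.240 = 0.4766 m
S = (Q·n / (1·A·R^(2/3)))² = (1.18×0.043 / (1×3.927×0.6101))² = 0.0004485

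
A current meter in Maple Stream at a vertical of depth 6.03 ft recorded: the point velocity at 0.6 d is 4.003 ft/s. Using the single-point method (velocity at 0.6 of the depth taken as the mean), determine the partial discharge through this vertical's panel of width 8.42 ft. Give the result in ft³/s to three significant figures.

203 ft³/s

v̄ = v₀.₆ = 4.003 ft/s
q = v̄ × d × w = 4.003 × 6.03 × 8.42 = 203.2 ft³/s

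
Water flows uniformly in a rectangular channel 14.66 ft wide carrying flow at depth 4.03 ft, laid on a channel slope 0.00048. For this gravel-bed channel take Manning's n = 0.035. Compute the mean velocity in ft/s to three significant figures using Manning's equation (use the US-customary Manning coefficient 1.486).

A = b·y = 14.66 × 4.03 = 59.08 ft²
P = b + 2y = 14.66 + 2×4.03 = 22.72 ft
R = A/P = 59.08/22.72 = 2.600 ft
Q = (1.486/n)·A·R^(2/3)·S^(1/2) = (1.486/0.035) × 59.08 × 2.600^(2/3) × 0.00048^(1/2) = 103.9 ft³/s
V = Q/A = 103.9/59.08 = 1.759 ft/s

1.76 ft/s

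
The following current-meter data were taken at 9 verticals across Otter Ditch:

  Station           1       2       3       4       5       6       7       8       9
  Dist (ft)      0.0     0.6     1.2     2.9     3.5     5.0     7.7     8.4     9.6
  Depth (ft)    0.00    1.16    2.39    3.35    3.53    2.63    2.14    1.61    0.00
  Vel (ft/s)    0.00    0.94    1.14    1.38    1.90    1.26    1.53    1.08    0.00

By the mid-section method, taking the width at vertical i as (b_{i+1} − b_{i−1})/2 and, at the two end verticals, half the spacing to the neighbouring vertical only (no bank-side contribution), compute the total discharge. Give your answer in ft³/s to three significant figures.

30.3 ft³/s

w_2 = (1.2 − 0.0)/2 = 0.6 ft; q_2 = 0.94 × 1.16 × 0.6 = 0.6542 ft³/s
w_3 = (2.9 − 0.6)/2 = 1.15 ft; q_3 = 1.14 × 2.39 × 1.15 = 3.133 ft³/s
w_4 = (3.5 − 1.2)/2 = 1.15 ft; q_4 = 1.38 × 3.35 × 1.15 = 5.316 ft³/s
w_5 = (5.0 − 2.9)/2 = 1.05 ft; q_5 = 1.90 × 3.53 × 1.05 = 7.042 ft³/s
w_6 = (7.7 − 3.5)/2 = 2.1 ft; q_6 = 1.26 × 2.63 × 2.1 = 6.959 ft³/s
w_7 = (8.4 − 5.0)/2 = 1.7 ft; q_7 = 1.53 × 2.14 × 1.7 = 5.566 ft³/s
w_8 = (9.6 − 7.7)/2 = 0.95 ft; q_8 = 1.08 × 1.61 × 0.95 = 1.652 ft³/s
Stations 1, 9 contribute zero (depth or velocity is 0).
Q = Σ qᵢ = 30.32 ft³/s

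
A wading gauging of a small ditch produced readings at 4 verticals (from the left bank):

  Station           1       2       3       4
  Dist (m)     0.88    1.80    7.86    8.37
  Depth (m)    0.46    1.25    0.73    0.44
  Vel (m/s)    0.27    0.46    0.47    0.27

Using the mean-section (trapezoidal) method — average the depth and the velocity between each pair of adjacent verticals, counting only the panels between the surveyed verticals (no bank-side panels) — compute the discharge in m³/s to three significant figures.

3.19 m³/s

Panel 1-2: Δb = 0.92 m, d̄ = (0.46+1.25)/2 = 0.855, v̄ = (0.27+0.46)/2 = 0.365 → q = 0.92×0.855×0.365 = 0.2871 m³/s
Panel 2-3: Δb = 6.06 m, d̄ = (1.25+0.73)/2 = 0.99, v̄ = (0.46+0.47)/2 = 0.465 → q = 6.06×0.99×0.465 = 2.790 m³/s
Panel 3-4: Δb = 0.51 m, d̄ = (0.73+0.44)/2 = 0.585, v̄ = (0.47+0.27)/2 = 0.37 → q = 0.51×0.585×0.37 = 0.1104 m³/s
Q = Σ q = 3.187 m³/s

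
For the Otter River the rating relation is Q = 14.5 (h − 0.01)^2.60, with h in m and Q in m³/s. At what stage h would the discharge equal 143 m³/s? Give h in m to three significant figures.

2.42 m

h − h₀ = (Q/C)^(1/b) = (143/14.5)^(1/2.60) = 2.412 m
h = 0.01 + 2.412 = 2.422 m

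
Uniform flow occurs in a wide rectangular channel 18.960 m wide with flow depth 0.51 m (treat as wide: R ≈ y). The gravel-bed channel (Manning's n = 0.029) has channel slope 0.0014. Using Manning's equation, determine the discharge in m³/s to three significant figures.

7.96 m³/s

A = b·y = 18.960 × 0.51 = 9.670 m²
Wide channel: R ≈ y = 0.51 m
Q = (1/n)·A·R^(2/3)·S^(1/2) = (1/0.029) × 9.670 × 0.5100^(2/3) × 0.0014^(1/2) = 7.964 m³/s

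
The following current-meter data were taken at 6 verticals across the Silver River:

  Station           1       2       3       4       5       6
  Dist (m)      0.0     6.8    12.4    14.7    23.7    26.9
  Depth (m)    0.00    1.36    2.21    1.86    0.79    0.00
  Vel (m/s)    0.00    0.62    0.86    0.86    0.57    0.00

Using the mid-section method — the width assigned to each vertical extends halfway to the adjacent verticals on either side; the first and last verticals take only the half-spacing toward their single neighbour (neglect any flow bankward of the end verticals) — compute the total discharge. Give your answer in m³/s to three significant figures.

24.5 m³/s

w_2 = (12.4 − 0.0)/2 = 6.2 m; q_2 = 0.62 × 1.36 × 6.2 = 5.228 m³/s
w_3 = (14.7 − 6.8)/2 = 3.95 m; q_3 = 0.86 × 2.21 × 3.95 = 7.507 m³/s
w_4 = (23.7 − 12.4)/2 = 5.65 m; q_4 = 0.86 × 1.86 × 5.65 = 9.038 m³/s
w_5 = (26.9 − 14.7)/2 = 6.1 m; q_5 = 0.57 × 0.79 × 6.1 = 2.747 m³/s
Stations 1, 6 contribute zero (depth or velocity is 0).
Q = Σ qᵢ = 24.52 m³/s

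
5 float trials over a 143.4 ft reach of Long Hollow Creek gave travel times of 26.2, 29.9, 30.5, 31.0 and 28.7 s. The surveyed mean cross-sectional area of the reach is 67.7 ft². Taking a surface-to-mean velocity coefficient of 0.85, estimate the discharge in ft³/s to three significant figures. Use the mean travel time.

282 ft³/s

t̄ = (26.2 + 29.9 + 30.5 + 31.0 + 28.7) / 5 = 29.26 s
v_surface = L / t̄ = 143.4 / 29.26 = 4.901 ft/s
v_mean = 0.85 × 4.901 = 4.166 ft/s
Q = A × v_mean = 67.7 × 4.166 = 282.0 ft³/s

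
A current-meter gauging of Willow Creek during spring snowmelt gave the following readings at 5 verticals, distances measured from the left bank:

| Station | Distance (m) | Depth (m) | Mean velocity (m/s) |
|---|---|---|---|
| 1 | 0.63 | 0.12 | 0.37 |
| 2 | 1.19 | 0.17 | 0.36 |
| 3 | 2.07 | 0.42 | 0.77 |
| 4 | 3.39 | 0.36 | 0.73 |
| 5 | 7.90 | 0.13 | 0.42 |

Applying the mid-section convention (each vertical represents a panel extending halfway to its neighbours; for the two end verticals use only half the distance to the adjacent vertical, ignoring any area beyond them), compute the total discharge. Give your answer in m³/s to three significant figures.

w_1 = (1.19 − 0.63)/2 = 0.28 m; q_1 = 0.37 × 0.12 × 0.28 = 0.01243 m³/s
w_2 = (2.07 − 0.63)/2 = 0.72 m; q_2 = 0.36 × 0.17 × 0.72 = 0.04406 m³/s
w_3 = (3.39 − 1.19)/2 = 1.1 m; q_3 = 0.77 × 0.42 × 1.1 = 0.3557 m³/s
w_4 = (7.90 − 2.07)/2 = 2.915 m; q_4 = 0.73 × 0.36 × 2.915 = 0.7661 m³/s
w_5 = (7.90 − 3.39)/2 = 2.255 m; q_5 = 0.42 × 0.13 × 2.255 = 0.1231 m³/s
Q = Σ qᵢ = 1.301 m³/s

1.30 m³/s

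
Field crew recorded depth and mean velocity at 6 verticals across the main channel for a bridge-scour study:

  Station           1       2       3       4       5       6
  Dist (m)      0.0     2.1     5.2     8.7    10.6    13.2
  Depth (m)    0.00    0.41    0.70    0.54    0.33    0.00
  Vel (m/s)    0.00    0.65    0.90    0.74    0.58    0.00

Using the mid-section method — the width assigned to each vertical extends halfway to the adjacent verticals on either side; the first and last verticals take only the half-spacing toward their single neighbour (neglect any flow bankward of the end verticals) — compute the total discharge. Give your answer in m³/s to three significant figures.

w_2 = (5.2 − 0.0)/2 = 2.6 m; q_2 = 0.65 × 0.41 × 2.6 = 0.6929 m³/s
w_3 = (8.7 − 2.1)/2 = 3.3 m; q_3 = 0.90 × 0.70 × 3.3 = 2.079 m³/s
w_4 = (10.6 − 5.2)/2 = 2.7 m; q_4 = 0.74 × 0.54 × 2.7 = 1.079 m³/s
w_5 = (13.2 − 8.7)/2 = 2.25 m; q_5 = 0.58 × 0.33 × 2.25 = 0.4307 m³/s
Stations 1, 6 contribute zero (depth or velocity is 0).
Q = Σ qᵢ = 4.281 m³/s

4.28 m³/s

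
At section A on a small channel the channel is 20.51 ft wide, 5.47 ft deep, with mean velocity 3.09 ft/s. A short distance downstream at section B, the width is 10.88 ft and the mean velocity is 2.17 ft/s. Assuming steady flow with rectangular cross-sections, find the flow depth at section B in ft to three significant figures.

Q = A₁V₁ = (20.51×5.47) × 3.09 = 346.7 ft³/s
d₂ = Q/(b₂ V₂) = 346.7/(10.88×2.17) = 14.68 ft

14.7 ft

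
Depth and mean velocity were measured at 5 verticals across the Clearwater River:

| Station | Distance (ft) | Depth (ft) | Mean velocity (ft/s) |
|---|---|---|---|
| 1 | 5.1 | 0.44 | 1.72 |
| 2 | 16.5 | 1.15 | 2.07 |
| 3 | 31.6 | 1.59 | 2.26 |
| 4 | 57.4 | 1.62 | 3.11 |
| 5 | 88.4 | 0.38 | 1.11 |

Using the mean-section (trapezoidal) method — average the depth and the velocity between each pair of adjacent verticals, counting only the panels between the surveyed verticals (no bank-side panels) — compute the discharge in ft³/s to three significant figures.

Panel 1-2: Δb = 11.4 ft, d̄ = (0.44+1.15)/2 = 0.795, v̄ = (1.72+2.07)/2 = 1.895 → q = 11.4×0.795×1.895 = 17.17 ft³/s
Panel 2-3: Δb = 15.1 ft, d̄ = (1.15+1.59)/2 = 1.37, v̄ = (2.07+2.26)/2 = 2.165 → q = 15.1×1.37×2.165 = 44.79 ft³/s
Panel 3-4: Δb = 25.8 ft, d̄ = (1.59+1.62)/2 = 1.605, v̄ = (2.26+3.11)/2 = 2.685 → q = 25.8×1.605×2.685 = 111.2 ft³/s
Panel 4-5: Δb = 31 ft, d̄ = (1.62+0.38)/2 = 1, v̄ = (3.11+1.11)/2 = 2.11 → q = 31×1×2.11 = 65.41 ft³/s
Q = Σ q = 238.6 ft³/s

239 ft³/s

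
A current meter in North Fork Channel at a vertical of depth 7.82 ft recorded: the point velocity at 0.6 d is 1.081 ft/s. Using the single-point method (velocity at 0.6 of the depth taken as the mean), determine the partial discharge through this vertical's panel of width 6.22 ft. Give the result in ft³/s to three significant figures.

v̄ = v₀.₆ = 1.081 ft/s
q = v̄ × d × w = 1.081 × 7.82 × 6.22 = 52.58 ft³/s

52.6 ft³/s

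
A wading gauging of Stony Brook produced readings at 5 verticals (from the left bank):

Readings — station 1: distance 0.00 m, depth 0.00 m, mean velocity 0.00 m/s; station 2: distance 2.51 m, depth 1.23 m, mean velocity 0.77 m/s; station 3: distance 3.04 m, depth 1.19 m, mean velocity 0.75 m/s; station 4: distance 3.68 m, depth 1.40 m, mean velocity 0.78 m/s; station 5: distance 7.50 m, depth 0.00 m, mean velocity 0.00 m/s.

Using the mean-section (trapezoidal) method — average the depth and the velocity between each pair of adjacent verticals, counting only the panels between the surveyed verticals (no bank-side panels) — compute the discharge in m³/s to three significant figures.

2.76 m³/s

Panel 1-2: Δb = 2.51 m, d̄ = (0.00+1.23)/2 = 0.615, v̄ = (0.00+0.77)/2 = 0.385 → q = 2.51×0.615×0.385 = 0.5943 m³/s
Panel 2-3: Δb = 0.53 m, d̄ = (1.23+1.19)/2 = 1.21, v̄ = (0.77+0.75)/2 = 0.76 → q = 0.53×1.21×0.76 = 0.4874 m³/s
Panel 3-4: Δb = 0.64 m, d̄ = (1.19+1.40)/2 = 1.295, v̄ = (0.75+0.78)/2 = 0.765 → q = 0.64×1.295×0.765 = 0.6340 m³/s
Panel 4-5: Δb = 3.82 m, d̄ = (1.40+0.00)/2 = 0.7, v̄ = (0.78+0.00)/2 = 0.39 → q = 3.82×0.7×0.39 = 1.043 m³/s
Q = Σ q = 2.759 m³/s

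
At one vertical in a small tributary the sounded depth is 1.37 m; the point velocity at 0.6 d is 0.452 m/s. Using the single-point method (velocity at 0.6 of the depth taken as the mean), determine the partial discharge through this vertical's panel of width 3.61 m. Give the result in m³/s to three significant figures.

v̄ = v₀.₆ = 0.452 m/s
q = v̄ × d × w = 0.4520 × 1.37 × 3.61 = 2.235 m³/s

2.24 m³/s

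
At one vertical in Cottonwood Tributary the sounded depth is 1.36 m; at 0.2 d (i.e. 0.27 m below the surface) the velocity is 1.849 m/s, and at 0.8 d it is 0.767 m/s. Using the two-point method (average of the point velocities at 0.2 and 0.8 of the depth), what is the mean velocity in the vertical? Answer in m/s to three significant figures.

1.31 m/s

v̄ = (1.849 + 0.767) / 2 = 1.308 m/s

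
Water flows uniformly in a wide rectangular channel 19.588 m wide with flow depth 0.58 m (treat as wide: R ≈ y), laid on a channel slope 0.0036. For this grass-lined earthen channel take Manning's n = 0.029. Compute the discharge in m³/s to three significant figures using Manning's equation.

A = b·y = 19.588 × 0.58 = 11.36 m²
Wide channel: R ≈ y = 0.58 m
Q = (1/n)·A·R^(2/3)·S^(1/2) = (1/0.029) × 11.36 × 0.5800^(2/3) × 0.0036^(1/2) = 16.35 m³/s

16.3 m³/s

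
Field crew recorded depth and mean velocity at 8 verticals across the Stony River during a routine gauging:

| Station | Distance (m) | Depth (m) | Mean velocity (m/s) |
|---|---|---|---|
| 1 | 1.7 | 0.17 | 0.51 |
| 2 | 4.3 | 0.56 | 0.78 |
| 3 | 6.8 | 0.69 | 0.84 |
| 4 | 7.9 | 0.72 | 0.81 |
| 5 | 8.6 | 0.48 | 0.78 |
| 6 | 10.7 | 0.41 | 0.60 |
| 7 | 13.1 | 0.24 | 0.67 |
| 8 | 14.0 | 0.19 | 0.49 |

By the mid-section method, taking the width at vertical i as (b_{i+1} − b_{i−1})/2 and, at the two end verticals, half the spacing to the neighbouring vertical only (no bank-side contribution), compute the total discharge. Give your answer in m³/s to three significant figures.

4.18 m³/s

w_1 = (4.3 − 1.7)/2 = 1.3 m; q_1 = 0.51 × 0.17 × 1.3 = 0.1127 m³/s
w_2 = (6.8 − 1.7)/2 = 2.55 m; q_2 = 0.78 × 0.56 × 2.55 = 1.114 m³/s
w_3 = (7.9 − 4.3)/2 = 1.8 m; q_3 = 0.84 × 0.69 × 1.8 = 1.043 m³/s
w_4 = (8.6 − 6.8)/2 = 0.9 m; q_4 = 0.81 × 0.72 × 0.9 = 0.5249 m³/s
w_5 = (10.7 − 7.9)/2 = 1.4 m; q_5 = 0.78 × 0.48 × 1.4 = 0.5242 m³/s
w_6 = (13.1 − 8.6)/2 = 2.25 m; q_6 = 0.60 × 0.41 × 2.25 = 0.5535 m³/s
w_7 = (14.0 − 10.7)/2 = 1.65 m; q_7 = 0.67 × 0.24 × 1.65 = 0.2653 m³/s
w_8 = (14.0 − 13.1)/2 = 0.45 m; q_8 = 0.49 × 0.19 × 0.45 = 0.04190 m³/s
Q = Σ qᵢ = 4.180 m³/s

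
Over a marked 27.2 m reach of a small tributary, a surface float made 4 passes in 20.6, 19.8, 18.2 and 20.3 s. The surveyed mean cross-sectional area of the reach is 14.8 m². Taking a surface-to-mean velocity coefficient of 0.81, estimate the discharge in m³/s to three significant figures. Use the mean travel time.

t̄ = (20.6 + 19.8 + 18.2 + 20.3) / 4 = 19.725 s
v_surface = L / t̄ = 27.2 / 19.725 = 1.379 m/s
v_mean = 0.81 × 1.379 = 1.117 m/s
Q = A × v_mean = 14.8 × 1.117 = 16.53 m³/s

16.5 m³/s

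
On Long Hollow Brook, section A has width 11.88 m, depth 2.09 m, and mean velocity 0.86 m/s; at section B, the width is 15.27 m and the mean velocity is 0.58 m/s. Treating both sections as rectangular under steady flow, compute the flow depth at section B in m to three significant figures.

Q = A₁V₁ = (11.88×2.09) × 0.86 = 21.35 m³/s
d₂ = Q/(b₂ V₂) = 21.35/(15.27×0.58) = 2.411 m

2.41 m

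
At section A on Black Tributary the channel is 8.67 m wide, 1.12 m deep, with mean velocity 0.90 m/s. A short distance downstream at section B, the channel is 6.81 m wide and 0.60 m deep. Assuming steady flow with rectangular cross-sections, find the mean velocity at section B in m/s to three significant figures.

2.14 m/s

Q = A₁V₁ = (8.67×1.12) × 0.90 = 8.739 m³/s
A₂ = 6.81 × 0.60 = 4.086 m²
V₂ = Q/A₂ = 8.739/4.086 = 2.139 m/s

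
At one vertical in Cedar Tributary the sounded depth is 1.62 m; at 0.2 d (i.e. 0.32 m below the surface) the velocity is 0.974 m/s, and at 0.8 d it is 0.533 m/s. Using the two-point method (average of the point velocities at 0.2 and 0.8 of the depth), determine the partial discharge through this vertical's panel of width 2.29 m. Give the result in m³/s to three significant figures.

v̄ = (0.974 + 0.533) / 2 = 0.7535 m/s
q = v̄ × d × w = 0.7535 × 1.62 × 2.29 = 2.795 m³/s

2.80 m³/s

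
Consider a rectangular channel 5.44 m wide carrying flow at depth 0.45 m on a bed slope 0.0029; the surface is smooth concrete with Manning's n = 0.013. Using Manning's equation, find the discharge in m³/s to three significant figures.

A = b·y = 5.44 × 0.45 = 2.448 m²
P = b + 2y = 5.44 + 2×0.45 = 6.340 m
R = A/P = 2.448/6.340 = 0.3861 m
Q = (1/n)·A·R^(2/3)·S^(1/2) = (1/0.013) × 2.448 × 0.3861^(2/3) × 0.0029^(1/2) = 5.377 m³/s

5.38 m³/s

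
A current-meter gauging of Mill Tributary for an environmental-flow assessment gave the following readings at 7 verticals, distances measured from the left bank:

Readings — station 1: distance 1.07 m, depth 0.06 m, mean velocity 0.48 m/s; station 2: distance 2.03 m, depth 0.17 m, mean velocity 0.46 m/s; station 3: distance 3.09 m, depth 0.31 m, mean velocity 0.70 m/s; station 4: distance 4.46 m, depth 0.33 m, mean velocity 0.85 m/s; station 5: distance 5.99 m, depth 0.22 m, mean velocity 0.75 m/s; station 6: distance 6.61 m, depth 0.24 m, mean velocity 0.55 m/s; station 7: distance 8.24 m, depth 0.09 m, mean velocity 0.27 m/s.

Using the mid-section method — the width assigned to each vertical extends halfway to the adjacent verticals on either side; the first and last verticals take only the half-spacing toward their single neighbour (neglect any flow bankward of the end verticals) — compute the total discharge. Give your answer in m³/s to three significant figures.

1.11 m³/s

w_1 = (2.03 − 1.07)/2 = 0.48 m; q_1 = 0.48 × 0.06 × 0.48 = 0.01382 m³/s
w_2 = (3.09 − 1.07)/2 = 1.01 m; q_2 = 0.46 × 0.17 × 1.01 = 0.07898 m³/s
w_3 = (4.46 − 2.03)/2 = 1.215 m; q_3 = 0.70 × 0.31 × 1.215 = 0.2637 m³/s
w_4 = (5.99 − 3.09)/2 = 1.45 m; q_4 = 0.85 × 0.33 × 1.45 = 0.4067 m³/s
w_5 = (6.61 − 4.46)/2 = 1.075 m; q_5 = 0.75 × 0.22 × 1.075 = 0.1774 m³/s
w_6 = (8.24 − 5.99)/2 = 1.125 m; q_6 = 0.55 × 0.24 × 1.125 = 0.1485 m³/s
w_7 = (8.24 − 6.61)/2 = 0.815 m; q_7 = 0.27 × 0.09 × 0.815 = 0.01980 m³/s
Q = Σ qᵢ = 1.109 m³/s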